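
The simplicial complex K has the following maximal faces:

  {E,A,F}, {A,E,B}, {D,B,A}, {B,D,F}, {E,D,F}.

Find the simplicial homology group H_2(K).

Order the vertices as A < B < D < E < F. Listing each simplex with vertices in this order, K has dimension 2 with simplices:

  0-simplices (5): A, B, D, E, F
  1-simplices (10): AB, AD, AE, AF, BD, BE, BF, DE, DF, EF
  2-simplices (5): ABD, ABE, AEF, BDF, DEF

Hence C_0 ≅ Z^5, C_1 ≅ Z^10, C_2 ≅ Z^5.

∂_1: C_1 → C_0 maps an edge to its endpoints' difference, ∂[p,q] = q − p.
The resulting 5×10 matrix has rank 4, and its Smith normal form has invariant factors (1,1,1,1).

The boundary map ∂_2: C_2 → C_1 sends each 2-simplex [p,q,r] to [q,r] − [p,r] + [p,q]. For instance
  ∂BDF = DF − BF + BD,
  ∂AEF = EF − AF + AE.
The resulting 10×5 matrix has rank 5, and its Smith normal form has invariant factors (1,1,1,1,1).

Now H_k = ker ∂_k / im ∂_{k+1}, so:

  H_2: rank ker ∂_2 − rank ∂_3 = (5 − 5) − 0 = 0, and there is no ∂_3, so H_2 ≅ 0.

H_2 = 0.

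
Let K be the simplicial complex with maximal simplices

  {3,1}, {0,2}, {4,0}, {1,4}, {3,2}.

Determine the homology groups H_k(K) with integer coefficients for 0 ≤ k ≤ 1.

H_0 = Z,  H_1 = Z.

Fix the vertex order 0 < 1 < 2 < 3 < 4 and write every simplex with vertices in increasing order. Then dim K = 1 and the simplices of K are:

  0-simplices (5): [0], [1], [2], [3], [4]
  1-simplices (5): [0,2], [0,4], [1,3], [1,4], [2,3]

Hence C_0 ≅ Z^5, C_1 ≅ Z^5.

The boundary map ∂_1: C_1 → C_0 is given by ∂[p,q] = [q] − [p]. For instance
  ∂[1,4] = [4] − [1].
The 5×5 boundary matrix has rank 4 and Smith normal form diag(1,1,1,1).

Reading off H_k = ker ∂_k / im ∂_{k+1}:

  H_0: rank C_0 − rank ∂_1 = 5 − 4 = 1, and the invariant factors of ∂_1 are all 1, so H_0 ≅ Z.
  H_1: rank ker ∂_1 − rank ∂_2 = (5 − 4) − 0 = 1, and there is no ∂_2, so H_1 ≅ Z.

As a check, the Euler characteristic is 5 − 5 = 0, which agrees with 1 − 1 = 0.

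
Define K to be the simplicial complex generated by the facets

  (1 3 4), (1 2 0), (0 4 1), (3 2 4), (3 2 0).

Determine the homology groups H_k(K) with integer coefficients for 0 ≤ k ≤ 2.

We work with the vertex ordering 0 < 1 < 2 < 3 < 4. The simplices of K, each written with vertices in increasing order, are:

  0-simplices (5): [0], [1], [2], [3], [4]
  1-simplices (10): [0,1], [0,2], [0,3], [0,4], [1,2], [1,3], [1,4], [2,3], [2,4], [3,4]
  2-simplices (5): [0,1,2], [0,1,4], [0,2,3], [1,3,4], [2,3,4]

giving chain groups C_0 ≅ Z^5, C_1 ≅ Z^10, C_2 ≅ Z^5.

Boundary ∂_1: C_1 → C_0 is given by ∂[p,q] = [q] − [p].
This gives a 5×10 integer matrix of rank 4; reducing to Smith normal form yields diagonal entries (1,1,1,1).

The boundary map ∂_2: C_2 → C_1 maps a triangle to the signed sum of its edges. For instance
  ∂[0,2,3] = [2,3] − [0,3] + [0,2],
  ∂[0,1,4] = [1,4] − [0,4] + [0,1].
This gives a 10×5 integer matrix of rank 5; reducing to Smith normal form yields diagonal entries (1,1,1,1,1).

Computing H_k = (kernel of ∂_k) / (image of ∂_{k+1}):

  H_0: rank C_0 − rank ∂_1 = 5 − 4 = 1, and the invariant factors of ∂_1 are all 1, so H_0 = Z.
  H_1: rank ker ∂_1 − rank ∂_2 = (10 − 4) − 5 = 1, and the invariant factors of ∂_2 are all 1, so H_1 = Z.
  H_2: rank ker ∂_2 − rank ∂_3 = (5 − 5) − 0 = 0, and there is no ∂_3, so H_2 = 0.

H_0 ≅ Z,  H_1 ≅ Z,  H_2 = 0.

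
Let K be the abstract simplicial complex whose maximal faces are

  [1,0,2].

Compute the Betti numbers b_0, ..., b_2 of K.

b_0 = 1, b_1 = 0, b_2 = 0.

Take the total order 0 < 1 < 2 on the vertex set. Then K (dimension 2) consists of the simplices:

  0-simplices (3): [0], [1], [2]
  1-simplices (3): [0,1], [0,2], [1,2]
  2-simplices (1): [0,1,2]

giving chain groups C_0 ≅ Z^3, C_1 ≅ Z^3, C_2 ≅ Z^1.

The boundary map ∂_1: C_1 → C_0 is given by ∂[p,q] = [q] − [p].
As a 3×3 matrix over Z this has rank 2, with invariant factors (1,1).

The boundary map ∂_2: C_2 → C_1 acts by ∂[p,q,r] = [q,r] − [p,r] + [p,q]. For instance
  ∂[0,1,2] = [1,2] − [0,2] + [0,1].
This gives a 3×1 integer matrix of rank 1; reducing to Smith normal form yields diagonal entries (1).

From H_k ≅ ker(∂_k) / im(∂_{k+1}) we obtain:

  H_0: rank C_0 − rank ∂_1 = 3 − 2 = 1, and the invariant factors of ∂_1 are all 1, so H_0 ≅ Z.
  H_1: rank ker ∂_1 − rank ∂_2 = (3 − 2) − 1 = 0, and the invariant factors of ∂_2 are all 1, so H_1 ≅ 0.
  H_2: rank ker ∂_2 − rank ∂_3 = (1 − 1) − 0 = 0, and there is no ∂_3, so H_2 ≅ 0.

Hence the Betti numbers are b_0 = 1, b_1 = 0, b_2 = 0.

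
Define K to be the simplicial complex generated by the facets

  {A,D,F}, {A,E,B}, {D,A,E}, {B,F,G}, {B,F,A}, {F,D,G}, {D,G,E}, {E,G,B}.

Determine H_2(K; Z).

Take the total order A < B < D < E < F < G on the vertex set. Then K (dimension 2) consists of the simplices:

  0-simplices (6): A, B, D, E, F, G
  1-simplices (12): AB, AD, AE, AF, BE, BF, BG, DE, DF, DG, EG, FG
  2-simplices (8): ABE, ABF, ADE, ADF, BEG, BFG, DEG, DFG

so the chain groups are C_0 ≅ Z^6, C_1 ≅ Z^12, C_2 ≅ Z^8.

∂_1: C_1 → C_0 sends each edge [p,q] (with p < q) to q − p.
The 6×12 boundary matrix has rank 5 and Smith normal form diag(1,1,1,1,1).

Boundary ∂_2: C_2 → C_1 acts by ∂[p,q,r] = [q,r] − [p,r] + [p,q]. For instance
  ∂ABE = BE − AE + AB,
  ∂ABF = BF − AF + AB.
As a 12×8 matrix over Z this has rank 7, with invariant factors (1,1,1,1,1,1,1).

Computing H_k = (kernel of ∂_k) / (image of ∂_{k+1}):

  H_2: rank ker ∂_2 − rank ∂_3 = (8 − 7) − 0 = 1, and there is no ∂_3, so H_2 ≅ Z.

H_2 ≅ Z.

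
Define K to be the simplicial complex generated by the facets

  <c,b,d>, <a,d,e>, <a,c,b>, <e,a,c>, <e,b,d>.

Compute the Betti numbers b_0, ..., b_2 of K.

K has 5 vertices, 10 edges, 5 triangles.
rank ∂_0 = 0, rank ∂_1 = 4 ⇒ b_0 = 5 − 0 − 4 = 1; all invariant factors of ∂_1 are 1 so no torsion. So H_0 = Z.
rank ∂_1 = 4, rank ∂_2 = 5 ⇒ b_1 = 10 − 4 − 5 = 1; all invariant factors of ∂_2 are 1 so no torsion. So H_1 = Z.
rank ∂_2 = 5, rank ∂_3 = 0 ⇒ b_2 = 5 − 5 − 0 = 0. So H_2 = 0.

b_0 = 1, b_1 = 1, b_2 = 0.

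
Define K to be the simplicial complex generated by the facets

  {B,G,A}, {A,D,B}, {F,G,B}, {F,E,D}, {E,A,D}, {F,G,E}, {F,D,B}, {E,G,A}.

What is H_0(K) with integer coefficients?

We work with the vertex ordering A < B < D < E < F < G. The simplices of K, each written with vertices in increasing order, are:

  0-simplices (6): A, B, D, E, F, G
  1-simplices (12): AB, AD, AE, AG, BD, BF, BG, DE, DF, EF, EG, FG
  2-simplices (8): ABD, ABG, ADE, AEG, BDF, BFG, DEF, EFG

so the chain groups are C_0 ≅ Z^6, C_1 ≅ Z^12, C_2 ≅ Z^8.

Boundary ∂_1: C_1 → C_0 maps an edge to its endpoints' difference, ∂[p,q] = q − p.
The 6×12 boundary matrix has rank 5 and Smith normal form diag(1,1,1,1,1).

The boundary map ∂_2: C_2 → C_1 sends each 2-simplex [p,q,r] to [q,r] − [p,r] + [p,q]. For instance
  ∂BDF = DF − BF + BD,
  ∂ADE = DE − AE + AD.
The resulting 12×8 matrix has rank 7, and its Smith normal form has invariant factors (1,1,1,1,1,1,1).

From H_k ≅ ker(∂_k) / im(∂_{k+1}) we obtain:

  H_0: rank C_0 − rank ∂_1 = 6 − 5 = 1, and the invariant factors of ∂_1 are all 1, so H_0 ≅ Z.

H_0 ≅ Z.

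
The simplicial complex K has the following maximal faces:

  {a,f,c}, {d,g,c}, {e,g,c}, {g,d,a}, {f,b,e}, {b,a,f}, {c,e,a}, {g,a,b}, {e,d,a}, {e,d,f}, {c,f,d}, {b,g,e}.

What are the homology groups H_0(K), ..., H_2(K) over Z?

H_0 ≅ Z,  H_1 ≅ Z_2,  H_2 = 0.

We work with the vertex ordering a < b < c < d < e < f < g. The simplices of K, each written with vertices in increasing order, are:

  0-simplices (7): a, b, c, d, e, f, g
  1-simplices (18): ab, ac, ad, ae, af, ag, be, bf, bg, cd, ce, cf, cg, de, df, dg, ef, eg
  2-simplices (12): abf, abg, ace, acf, ade, adg, bef, beg, cdf, cdg, ceg, def

Hence C_0 ≅ Z^7, C_1 ≅ Z^18, C_2 ≅ Z^12.

Boundary ∂_1: C_1 → C_0 sends each edge [p,q] (with p < q) to q − p.
The resulting 7×18 matrix has rank 6, and its Smith normal form has invariant factors (1,1,1,1,1,1).

The boundary map ∂_2: C_2 → C_1 sends each 2-simplex [p,q,r] to [q,r] − [p,r] + [p,q]. For instance
  ∂def = ef − df + de,
  ∂cdg = dg − cg + cd.
The 18×12 boundary matrix has rank 12 and Smith normal form diag(1,1,1,1,1,1,1,1,1,1,1,2).

Reading off H_k = ker ∂_k / im ∂_{k+1}:

  H_0: rank C_0 − rank ∂_1 = 7 − 6 = 1, and the invariant factors of ∂_1 are all 1, so H_0 = Z.
  H_1: rank ker ∂_1 − rank ∂_2 = (18 − 6) − 12 = 0, and ∂_2 has invariant factor 2 > 1, so H_1 = Z_2.
  H_2: rank ker ∂_2 − rank ∂_3 = (12 − 12) − 0 = 0, and there is no ∂_3, so H_2 = 0.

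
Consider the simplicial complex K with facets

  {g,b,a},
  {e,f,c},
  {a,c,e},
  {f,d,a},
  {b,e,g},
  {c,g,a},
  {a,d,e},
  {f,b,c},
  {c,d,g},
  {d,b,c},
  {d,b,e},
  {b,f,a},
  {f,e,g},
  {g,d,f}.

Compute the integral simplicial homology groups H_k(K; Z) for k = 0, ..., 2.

H_0 ≅ Z,  H_1 ≅ Z^2,  H_2 ≅ Z.

Take the total order a < b < c < d < e < f < g on the vertex set. Then K (dimension 2) consists of the simplices:

  0-simplices (7): a, b, c, d, e, f, g
  1-simplices (21): ab, ac, ad, ae, af, ag, bc, bd, be, bf, bg, cd, ce, cf, cg, de, df, dg, ef, eg, fg
  2-simplices (14): abf, abg, ace, acg, ade, adf, bcd, bcf, bde, beg, cdg, cef, dfg, efg

so the chain groups are C_0 ≅ Z^7, C_1 ≅ Z^21, C_2 ≅ Z^14.

Boundary ∂_1: C_1 → C_0 sends each edge [p,q] (with p < q) to q − p. For instance
  ∂eg = g − e.
This gives a 7×21 integer matrix of rank 6; reducing to Smith normal form yields diagonal entries (1,1,1,1,1,1).

Boundary ∂_2: C_2 → C_1 acts by ∂[p,q,r] = [q,r] − [p,r] + [p,q]. For instance
  ∂abg = bg − ag + ab,
  ∂bcf = cf − bf + bc.
The resulting 21×14 matrix has rank 13, and its Smith normal form has invariant factors (1,1,1,1,1,1,1,1,1,1,1,1,1).

Computing H_k = (kernel of ∂_k) / (image of ∂_{k+1}):

  H_0: rank C_0 − rank ∂_1 = 7 − 6 = 1, and the invariant factors of ∂_1 are all 1, so H_0 = Z.
  H_1: rank ker ∂_1 − rank ∂_2 = (21 − 6) − 13 = 2, and the invariant factors of ∂_2 are all 1, so H_1 = Z^2.
  H_2: rank ker ∂_2 − rank ∂_3 = (14 − 13) − 0 = 1, and there is no ∂_3, so H_2 = Z.

As a check, the Euler characteristic is 7 − 21 + 14 = 0, which agrees with 1 − 2 + 1 = 0.
(K is a triangulation of the torus T^2.)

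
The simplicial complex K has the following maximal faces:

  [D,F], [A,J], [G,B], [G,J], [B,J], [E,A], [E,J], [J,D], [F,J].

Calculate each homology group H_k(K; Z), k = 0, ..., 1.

H_0 ≅ Z,  H_1 ≅ Z^3.

We work with the vertex ordering A < B < D < E < F < G < J. The simplices of K, each written with vertices in increasing order, are:

  0-simplices (7): A, B, D, E, F, G, J
  1-simplices (9): AE, AJ, BG, BJ, DF, DJ, EJ, FJ, GJ

giving chain groups C_0 ≅ Z^7, C_1 ≅ Z^9.

∂_1: C_1 → C_0 maps an edge to its endpoints' difference, ∂[p,q] = q − p. For instance
  ∂DF = F − D.
The resulting 7×9 matrix has rank 6, and its Smith normal form has invariant factors (1,1,1,1,1,1).

Reading off H_k = ker ∂_k / im ∂_{k+1}:

  H_0: rank C_0 − rank ∂_1 = 7 − 6 = 1, and the invariant factors of ∂_1 are all 1, so H_0 ≅ Z.
  H_1: rank ker ∂_1 − rank ∂_2 = (9 − 6) − 0 = 3, and there is no ∂_2, so H_1 ≅ Z^3.

As a check, the Euler characteristic is 7 − 9 = -2, which agrees with 1 − 3 = -2.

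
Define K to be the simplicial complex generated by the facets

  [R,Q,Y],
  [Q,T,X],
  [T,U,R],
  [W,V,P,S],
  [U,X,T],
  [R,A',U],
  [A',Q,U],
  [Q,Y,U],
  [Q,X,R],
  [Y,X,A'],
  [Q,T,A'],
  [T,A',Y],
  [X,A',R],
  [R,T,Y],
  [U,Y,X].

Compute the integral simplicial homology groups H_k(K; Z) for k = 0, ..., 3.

H_0 ≅ Z^2,  H_1 ≅ Z^2,  H_2 ≅ Z,  H_3 = 0.

K has 11 vertices, 27 edges, 18 triangles, 1 3-simplex.
rank ∂_0 = 0, rank ∂_1 = 9 ⇒ b_0 = 11 − 0 − 9 = 2; all invariant factors of ∂_1 are 1 so no torsion. So H_0 = Z^2.
rank ∂_1 = 9, rank ∂_2 = 16 ⇒ b_1 = 27 − 9 − 16 = 2; all invariant factors of ∂_2 are 1 so no torsion. So H_1 = Z^2.
rank ∂_2 = 16, rank ∂_3 = 1 ⇒ b_2 = 18 − 16 − 1 = 1; all invariant factors of ∂_3 are 1 so no torsion. So H_2 = Z.
rank ∂_3 = 1, rank ∂_4 = 0 ⇒ b_3 = 1 − 1 − 0 = 0. So H_3 = 0.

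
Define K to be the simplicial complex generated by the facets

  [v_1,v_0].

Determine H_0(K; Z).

H_0 = Z.

We work with the vertex ordering v_0 < v_1. The simplices of K, each written with vertices in increasing order, are:

  0-simplices (2): [v_0], [v_1]
  1-simplices (1): [v_0,v_1]

Hence C_0 ≅ Z^2, C_1 ≅ Z^1.

Boundary ∂_1: C_1 → C_0 sends each edge [p,q] (with p < q) to q − p.
As a 2×1 matrix over Z this has rank 1, with invariant factors (1).

Reading off H_k = ker ∂_k / im ∂_{k+1}:

  H_0: rank C_0 − rank ∂_1 = 2 − 1 = 1, and the invariant factors of ∂_1 are all 1, so H_0 ≅ Z.

(K is a triangulation of the 1-simplex.)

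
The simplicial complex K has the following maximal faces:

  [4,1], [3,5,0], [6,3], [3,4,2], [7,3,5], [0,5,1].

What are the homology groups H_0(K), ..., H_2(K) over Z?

K has 8 vertices, 12 edges, 4 triangles.
rank ∂_0 = 0, rank ∂_1 = 7 ⇒ b_0 = 8 − 0 − 7 = 1; all invariant factors of ∂_1 are 1 so no torsion. So H_0 = Z.
rank ∂_1 = 7, rank ∂_2 = 4 ⇒ b_1 = 12 − 7 − 4 = 1; all invariant factors of ∂_2 are 1 so no torsion. So H_1 = Z.
rank ∂_2 = 4, rank ∂_3 = 0 ⇒ b_2 = 4 − 4 − 0 = 0. So H_2 = 0.

H_0 ≅ Z,  H_1 ≅ Z,  H_2 = 0.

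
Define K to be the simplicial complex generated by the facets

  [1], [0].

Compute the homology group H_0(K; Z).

K has 2 vertices.
rank ∂_0 = 0, rank ∂_1 = 0 ⇒ b_0 = 2 − 0 − 0 = 2. So H_0 = Z^2.

H_0 ≅ Z^2.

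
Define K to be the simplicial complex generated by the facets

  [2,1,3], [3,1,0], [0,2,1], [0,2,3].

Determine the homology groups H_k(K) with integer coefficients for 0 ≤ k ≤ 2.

H_0 = Z,  H_1 = 0,  H_2 = Z.

We work with the vertex ordering 0 < 1 < 2 < 3. The simplices of K, each written with vertices in increasing order, are:

  0-simplices (4): [0], [1], [2], [3]
  1-simplices (6): [0,1], [0,2], [0,3], [1,2], [1,3], [2,3]
  2-simplices (4): [0,1,2], [0,1,3], [0,2,3], [1,2,3]

Hence C_0 ≅ Z^4, C_1 ≅ Z^6, C_2 ≅ Z^4.

The boundary map ∂_1: C_1 → C_0 maps an edge to its endpoints' difference, ∂[p,q] = q − p.
The 4×6 boundary matrix has rank 3 and Smith normal form diag(1,1,1).

The boundary map ∂_2: C_2 → C_1 maps a triangle to the signed sum of its edges. For instance
  ∂[0,1,2] = [1,2] − [0,2] + [0,1],
  ∂[1,2,3] = [2,3] − [1,3] + [1,2].
The 6×4 boundary matrix has rank 3 and Smith normal form diag(1,1,1).

Reading off H_k = ker ∂_k / im ∂_{k+1}:

  H_0: rank C_0 − rank ∂_1 = 4 − 3 = 1, and the invariant factors of ∂_1 are all 1, so H_0 ≅ Z.
  H_1: rank ker ∂_1 − rank ∂_2 = (6 − 3) − 3 = 0, and the invariant factors of ∂_2 are all 1, so H_1 ≅ 0.
  H_2: rank ker ∂_2 − rank ∂_3 = (4 − 3) − 0 = 1, and there is no ∂_3, so H_2 ≅ Z.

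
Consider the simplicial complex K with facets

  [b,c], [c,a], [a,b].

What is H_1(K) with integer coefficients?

H_1 = Z.

Order the vertices as a < b < c. Listing each simplex with vertices in this order, K has dimension 1 with simplices:

  0-simplices (3): a, b, c
  1-simplices (3): ab, ac, bc

giving chain groups C_0 ≅ Z^3, C_1 ≅ Z^3.

Boundary ∂_1: C_1 → C_0 is given by ∂[p,q] = [q] − [p]. For instance
  ∂ac = c − a.
The 3×3 boundary matrix has rank 2 and Smith normal form diag(1,1).

From H_k ≅ ker(∂_k) / im(∂_{k+1}) we obtain:

  H_1: rank ker ∂_1 − rank ∂_2 = (3 − 2) − 0 = 1, and there is no ∂_2, so H_1 ≅ Z.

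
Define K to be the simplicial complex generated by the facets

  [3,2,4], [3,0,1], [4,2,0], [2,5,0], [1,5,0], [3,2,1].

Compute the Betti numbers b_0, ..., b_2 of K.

b_0 = 1, b_1 = 1, b_2 = 0.

We work with the vertex ordering 0 < 1 < 2 < 3 < 4 < 5. The simplices of K, each written with vertices in increasing order, are:

  0-simplices (6): [0], [1], [2], [3], [4], [5]
  1-simplices (12): [0,1], [0,2], [0,3], [0,4], [0,5], [1,2], [1,3], [1,5], [2,3], [2,4], [2,5], [3,4]
  2-simplices (6): [0,1,3], [0,1,5], [0,2,4], [0,2,5], [1,2,3], [2,3,4]

giving chain groups C_0 ≅ Z^6, C_1 ≅ Z^12, C_2 ≅ Z^6.

The boundary map ∂_1: C_1 → C_0 sends each edge [p,q] (with p < q) to q − p.
This gives a 6×12 integer matrix of rank 5; reducing to Smith normal form yields diagonal entries (1,1,1,1,1).

∂_2: C_2 → C_1 acts by ∂[p,q,r] = [q,r] − [p,r] + [p,q]. For instance
  ∂[0,2,4] = [2,4] − [0,4] + [0,2],
  ∂[2,3,4] = [3,4] − [2,4] + [2,3].
The 12×6 boundary matrix has rank 6 and Smith normal form diag(1,1,1,1,1,1).

Now H_k = ker ∂_k / im ∂_{k+1}, so:

  H_0: rank C_0 − rank ∂_1 = 6 − 5 = 1, and the invariant factors of ∂_1 are all 1, so H_0 ≅ Z.
  H_1: rank ker ∂_1 − rank ∂_2 = (12 − 5) − 6 = 1, and the invariant factors of ∂_2 are all 1, so H_1 ≅ Z.
  H_2: rank ker ∂_2 − rank ∂_3 = (6 − 6) − 0 = 0, and there is no ∂_3, so H_2 ≅ 0.

Hence the Betti numbers are b_0 = 1, b_1 = 1, b_2 = 0.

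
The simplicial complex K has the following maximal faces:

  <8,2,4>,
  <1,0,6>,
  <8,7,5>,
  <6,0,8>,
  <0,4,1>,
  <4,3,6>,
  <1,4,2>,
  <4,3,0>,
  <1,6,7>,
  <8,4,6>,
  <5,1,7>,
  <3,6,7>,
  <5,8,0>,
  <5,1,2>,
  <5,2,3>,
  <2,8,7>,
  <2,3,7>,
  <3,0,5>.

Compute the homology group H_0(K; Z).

K has 9 vertices, 27 edges, 18 triangles.
rank ∂_0 = 0, rank ∂_1 = 8 ⇒ b_0 = 9 − 0 − 8 = 1; all invariant factors of ∂_1 are 1 so no torsion. So H_0 = Z.

H_0 ≅ Z.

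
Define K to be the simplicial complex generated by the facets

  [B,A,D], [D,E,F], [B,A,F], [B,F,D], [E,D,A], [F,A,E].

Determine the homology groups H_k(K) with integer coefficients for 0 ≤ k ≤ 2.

H_0 = Z,  H_1 = 0,  H_2 = Z.

Take the total order A < B < D < E < F on the vertex set. Then K (dimension 2) consists of the simplices:

  0-simplices (5): A, B, D, E, F
  1-simplices (9): AB, AD, AE, AF, BD, BF, DE, DF, EF
  2-simplices (6): ABD, ABF, ADE, AEF, BDF, DEF

Hence C_0 ≅ Z^5, C_1 ≅ Z^9, C_2 ≅ Z^6.

∂_1: C_1 → C_0 is given by ∂[p,q] = [q] − [p]. For instance
  ∂BF = F − B.
The resulting 5×9 matrix has rank 4, and its Smith normal form has invariant factors (1,1,1,1).

The boundary map ∂_2: C_2 → C_1 sends each 2-simplex [p,q,r] to [q,r] − [p,r] + [p,q]. For instance
  ∂DEF = EF − DF + DE,
  ∂BDF = DF − BF + BD.
The 9×6 boundary matrix has rank 5 and Smith normal form diag(1,1,1,1,1).

Now H_k = ker ∂_k / im ∂_{k+1}, so:

  H_0: rank C_0 − rank ∂_1 = 5 − 4 = 1, and the invariant factors of ∂_1 are all 1, so H_0 = Z.
  H_1: rank ker ∂_1 − rank ∂_2 = (9 − 4) − 5 = 0, and the invariant factors of ∂_2 are all 1, so H_1 = 0.
  H_2: rank ker ∂_2 − rank ∂_3 = (6 − 5) − 0 = 1, and there is no ∂_3, so H_2 = Z.

As a check, the Euler characteristic is 5 − 9 + 6 = 2, which agrees with 1 − 0 + 1 = 2.
(K is a triangulation of the 2-sphere S^2.)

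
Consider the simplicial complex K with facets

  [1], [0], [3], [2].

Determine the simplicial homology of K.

H_0 ≅ Z^4.

Fix the vertex order 0 < 1 < 2 < 3 and write every simplex with vertices in increasing order. Then dim K = 0 and the simplices of K are:

  0-simplices (4): [0], [1], [2], [3]

giving chain groups C_0 ≅ Z^4.

Reading off H_k = ker ∂_k / im ∂_{k+1}:

  H_0: rank C_0 − rank ∂_1 = 4 − 0 = 4, and there is no ∂_1, so H_0 = Z^4.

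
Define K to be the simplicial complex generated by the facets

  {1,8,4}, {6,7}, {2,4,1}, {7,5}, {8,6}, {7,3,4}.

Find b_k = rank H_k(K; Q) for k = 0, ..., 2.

b_0 = 1, b_1 = 1, b_2 = 0.

Order the vertices as 1 < 2 < 3 < 4 < 5 < 6 < 7 < 8. Listing each simplex with vertices in this order, K has dimension 2 with simplices:

  0-simplices (8): [1], [2], [3], [4], [5], [6], [7], [8]
  1-simplices (11): [1,2], [1,4], [1,8], [2,4], [3,4], [3,7], [4,7], [4,8], [5,7], [6,7], [6,8]
  2-simplices (3): [1,2,4], [1,4,8], [3,4,7]

giving chain groups C_0 ≅ Z^8, C_1 ≅ Z^11, C_2 ≅ Z^3.

The boundary map ∂_1: C_1 → C_0 is given by ∂[p,q] = [q] − [p]. For instance
  ∂[1,8] = [8] − [1].
This gives a 8×11 integer matrix of rank 7; reducing to Smith normal form yields diagonal entries (1,1,1,1,1,1,1).

∂_2: C_2 → C_1 maps a triangle to the signed sum of its edges. For instance
  ∂[1,4,8] = [4,8] − [1,8] + [1,4],
  ∂[3,4,7] = [4,7] − [3,7] + [3,4].
This gives a 11×3 integer matrix of rank 3; reducing to Smith normal form yields diagonal entries (1,1,1).

Now H_k = ker ∂_k / im ∂_{k+1}, so:

  H_0: rank C_0 − rank ∂_1 = 8 − 7 = 1, and the invariant factors of ∂_1 are all 1, so H_0 = Z.
  H_1: rank ker ∂_1 − rank ∂_2 = (11 − 7) − 3 = 1, and the invariant factors of ∂_2 are all 1, so H_1 = Z.
  H_2: rank ker ∂_2 − rank ∂_3 = (3 − 3) − 0 = 0, and there is no ∂_3, so H_2 = 0.

Hence the Betti numbers are b_0 = 1, b_1 = 1, b_2 = 0.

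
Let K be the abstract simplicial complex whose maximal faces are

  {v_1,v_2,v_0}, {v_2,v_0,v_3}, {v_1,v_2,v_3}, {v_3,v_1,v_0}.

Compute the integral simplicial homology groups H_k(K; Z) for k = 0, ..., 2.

H_0 = Z,  H_1 = 0,  H_2 = Z.

Fix the vertex order v_0 < v_1 < v_2 < v_3 and write every simplex with vertices in increasing order. Then dim K = 2 and the simplices of K are:

  0-simplices (4): [v_0], [v_1], [v_2], [v_3]
  1-simplices (6): [v_0,v_1], [v_0,v_2], [v_0,v_3], [v_1,v_2], [v_1,v_3], [v_2,v_3]
  2-simplices (4): [v_0,v_1,v_2], [v_0,v_1,v_3], [v_0,v_2,v_3], [v_1,v_2,v_3]

Hence C_0 ≅ Z^4, C_1 ≅ Z^6, C_2 ≅ Z^4.

Boundary ∂_1: C_1 → C_0 is given by ∂[p,q] = [q] − [p].
As a 4×6 matrix over Z this has rank 3, with invariant factors (1,1,1).

∂_2: C_2 → C_1 acts by ∂[p,q,r] = [q,r] − [p,r] + [p,q]. For instance
  ∂[v_0,v_1,v_3] = [v_1,v_3] − [v_0,v_3] + [v_0,v_1],
  ∂[v_1,v_2,v_3] = [v_2,v_3] − [v_1,v_3] + [v_1,v_2].
The 6×4 boundary matrix has rank 3 and Smith normal form diag(1,1,1).

Computing H_k = (kernel of ∂_k) / (image of ∂_{k+1}):

  H_0: rank C_0 − rank ∂_1 = 4 − 3 = 1, and the invariant factors of ∂_1 are all 1, so H_0 ≅ Z.
  H_1: rank ker ∂_1 − rank ∂_2 = (6 − 3) − 3 = 0, and the invariant factors of ∂_2 are all 1, so H_1 ≅ 0.
  H_2: rank ker ∂_2 − rank ∂_3 = (4 − 3) − 0 = 1, and there is no ∂_3, so H_2 ≅ Z.

(K is a triangulation of the 2-sphere S^2.)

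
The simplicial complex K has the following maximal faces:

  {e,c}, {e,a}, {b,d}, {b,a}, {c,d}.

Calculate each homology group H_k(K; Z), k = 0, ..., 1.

K has 5 vertices, 5 edges.
rank ∂_0 = 0, rank ∂_1 = 4 ⇒ b_0 = 5 − 0 − 4 = 1; all invariant factors of ∂_1 are 1 so no torsion. So H_0 ≅ Z.
rank ∂_1 = 4, rank ∂_2 = 0 ⇒ b_1 = 5 − 4 − 0 = 1. So H_1 ≅ Z.

H_0 ≅ Z,  H_1 ≅ Z.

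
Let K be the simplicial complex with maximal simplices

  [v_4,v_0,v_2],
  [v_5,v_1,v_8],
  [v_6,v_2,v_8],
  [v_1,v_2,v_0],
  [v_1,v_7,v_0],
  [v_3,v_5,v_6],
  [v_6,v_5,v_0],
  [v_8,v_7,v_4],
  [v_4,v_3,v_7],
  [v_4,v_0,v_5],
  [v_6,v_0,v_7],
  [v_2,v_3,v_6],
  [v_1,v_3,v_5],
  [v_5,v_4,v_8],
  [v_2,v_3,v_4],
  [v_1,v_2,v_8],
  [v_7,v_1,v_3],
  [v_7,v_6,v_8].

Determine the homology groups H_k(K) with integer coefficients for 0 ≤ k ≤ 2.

We work with the vertex ordering v_0 < v_1 < v_2 < v_3 < v_4 < v_5 < v_6 < v_7 < v_8. The simplices of K, each written with vertices in increasing order, are:

  0-simplices (9): [v_0], [v_1], [v_2], [v_3], [v_4], [v_5], [v_6], [v_7], [v_8]
  1-simplices (27): (27 of them)
  2-simplices (18): (18 of them)

giving chain groups C_0 ≅ Z^9, C_1 ≅ Z^27, C_2 ≅ Z^18.

∂_1: C_1 → C_0 sends each edge [p,q] (with p < q) to q − p. For instance
  ∂[v_0,v_6] = [v_6] − [v_0].
The 9×27 boundary matrix has rank 8 and Smith normal form diag(1,1,1,1,1,1,1,1).

Boundary ∂_2: C_2 → C_1 sends each 2-simplex [p,q,r] to [q,r] − [p,r] + [p,q]. For instance
  ∂[v_6,v_7,v_8] = [v_7,v_8] − [v_6,v_8] + [v_6,v_7],
  ∂[v_0,v_6,v_7] = [v_6,v_7] − [v_0,v_7] + [v_0,v_6].
This gives a 27×18 integer matrix of rank 17; reducing to Smith normal form yields diagonal entries (1,1,1,1,1,1,1,1,1,1,1,1,1,1,1,1,1).

From H_k ≅ ker(∂_k) / im(∂_{k+1}) we obtain:

  H_0: rank C_0 − rank ∂_1 = 9 − 8 = 1, and the invariant factors of ∂_1 are all 1, so H_0 = Z.
  H_1: rank ker ∂_1 − rank ∂_2 = (27 − 8) − 17 = 2, and the invariant factors of ∂_2 are all 1, so H_1 = Z^2.
  H_2: rank ker ∂_2 − rank ∂_3 = (18 − 17) − 0 = 1, and there is no ∂_3, so H_2 = Z.

(K is a triangulation of the torus T^2.)

H_0 = Z,  H_1 = Z^2,  H_2 = Z.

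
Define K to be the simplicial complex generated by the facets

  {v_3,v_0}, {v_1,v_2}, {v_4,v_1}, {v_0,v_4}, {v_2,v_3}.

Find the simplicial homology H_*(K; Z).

H_0 = Z,  H_1 = Z.

K has 5 vertices, 5 edges.
rank ∂_0 = 0, rank ∂_1 = 4 ⇒ b_0 = 5 − 0 − 4 = 1; all invariant factors of ∂_1 are 1 so no torsion. So H_0 ≅ Z.
rank ∂_1 = 4, rank ∂_2 = 0 ⇒ b_1 = 5 − 4 − 0 = 1. So H_1 ≅ Z.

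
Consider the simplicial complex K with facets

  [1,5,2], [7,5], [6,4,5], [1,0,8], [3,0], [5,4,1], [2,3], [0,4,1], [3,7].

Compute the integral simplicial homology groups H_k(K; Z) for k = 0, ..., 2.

H_0 ≅ Z,  H_1 ≅ Z^2,  H_2 = 0.

We work with the vertex ordering 0 < 1 < 2 < 3 < 4 < 5 < 6 < 7 < 8. The simplices of K, each written with vertices in increasing order, are:

  0-simplices (9): [0], [1], [2], [3], [4], [5], [6], [7], [8]
  1-simplices (15): [0,1], [0,3], [0,4], [0,8], [1,2], [1,4], [1,5], [1,8], [2,3], [2,5], [3,7], [4,5], [4,6], [5,6], [5,7]
  2-simplices (5): [0,1,4], [0,1,8], [1,2,5], [1,4,5], [4,5,6]

Hence C_0 ≅ Z^9, C_1 ≅ Z^15, C_2 ≅ Z^5.

∂_1: C_1 → C_0 sends each edge [p,q] (with p < q) to q − p.
The 9×15 boundary matrix has rank 8 and Smith normal form diag(1,1,1,1,1,1,1,1).

The boundary map ∂_2: C_2 → C_1 sends each 2-simplex [p,q,r] to [q,r] − [p,r] + [p,q]. For instance
  ∂[0,1,8] = [1,8] − [0,8] + [0,1],
  ∂[1,2,5] = [2,5] − [1,5] + [1,2].
This gives a 15×5 integer matrix of rank 5; reducing to Smith normal form yields diagonal entries (1,1,1,1,1).

From H_k ≅ ker(∂_k) / im(∂_{k+1}) we obtain:

  H_0: rank C_0 − rank ∂_1 = 9 − 8 = 1, and the invariant factors of ∂_1 are all 1, so H_0 ≅ Z.
  H_1: rank ker ∂_1 − rank ∂_2 = (15 − 8) − 5 = 2, and the invariant factors of ∂_2 are all 1, so H_1 ≅ Z^2.
  H_2: rank ker ∂_2 − rank ∂_3 = (5 − 5) − 0 = 0, and there is no ∂_3, so H_2 ≅ 0.

As a check, the Euler characteristic is 9 − 15 + 5 = -1, which agrees with 1 − 2 + 0 = -1.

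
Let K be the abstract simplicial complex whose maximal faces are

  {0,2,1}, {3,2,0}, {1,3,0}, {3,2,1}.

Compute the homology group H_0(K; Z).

Order the vertices as 0 < 1 < 2 < 3. Listing each simplex with vertices in this order, K has dimension 2 with simplices:

  0-simplices (4): [0], [1], [2], [3]
  1-simplices (6): [0,1], [0,2], [0,3], [1,2], [1,3], [2,3]
  2-simplices (4): [0,1,2], [0,1,3], [0,2,3], [1,2,3]

so the chain groups are C_0 ≅ Z^4, C_1 ≅ Z^6, C_2 ≅ Z^4.

Boundary ∂_1: C_1 → C_0 sends each edge [p,q] (with p < q) to q − p.
This gives a 4×6 integer matrix of rank 3; reducing to Smith normal form yields diagonal entries (1,1,1).

∂_2: C_2 → C_1 maps a triangle to the signed sum of its edges. For instance
  ∂[0,1,3] = [1,3] − [0,3] + [0,1],
  ∂[0,2,3] = [2,3] − [0,3] + [0,2].
The resulting 6×4 matrix has rank 3, and its Smith normal form has invariant factors (1,1,1).

From H_k ≅ ker(∂_k) / im(∂_{k+1}) we obtain:

  H_0: rank C_0 − rank ∂_1 = 4 − 3 = 1, and the invariant factors of ∂_1 are all 1, so H_0 = Z.

(K is a triangulation of the 2-sphere S^2.)

H_0 ≅ Z.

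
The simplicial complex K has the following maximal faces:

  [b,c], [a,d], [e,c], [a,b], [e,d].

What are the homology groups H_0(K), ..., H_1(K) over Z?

H_0 ≅ Z,  H_1 ≅ Z.

Order the vertices as a < b < c < d < e. Listing each simplex with vertices in this order, K has dimension 1 with simplices:

  0-simplices (5): a, b, c, d, e
  1-simplices (5): ab, ad, bc, ce, de

giving chain groups C_0 ≅ Z^5, C_1 ≅ Z^5.

Boundary ∂_1: C_1 → C_0 maps an edge to its endpoints' difference, ∂[p,q] = q − p. For instance
  ∂de = e − d.
As a 5×5 matrix over Z this has rank 4, with invariant factors (1,1,1,1).

From H_k ≅ ker(∂_k) / im(∂_{k+1}) we obtain:

  H_0: rank C_0 − rank ∂_1 = 5 − 4 = 1, and the invariant factors of ∂_1 are all 1, so H_0 ≅ Z.
  H_1: rank ker ∂_1 − rank ∂_2 = (5 − 4) − 0 = 1, and there is no ∂_2, so H_1 ≅ Z.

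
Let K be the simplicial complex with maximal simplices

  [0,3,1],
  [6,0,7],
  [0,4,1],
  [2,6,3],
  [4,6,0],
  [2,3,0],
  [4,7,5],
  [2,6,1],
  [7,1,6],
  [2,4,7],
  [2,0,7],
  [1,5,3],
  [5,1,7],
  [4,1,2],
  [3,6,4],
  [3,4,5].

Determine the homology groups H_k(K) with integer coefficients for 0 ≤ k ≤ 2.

Order the vertices as 0 < 1 < 2 < 3 < 4 < 5 < 6 < 7. Listing each simplex with vertices in this order, K has dimension 2 with simplices:

  0-simplices (8): [0], [1], [2], [3], [4], [5], [6], [7]
  1-simplices (24): (24 of them)
  2-simplices (16): [0,1,3], [0,1,4], [0,2,3], [0,2,7], [0,4,6], [0,6,7], [1,2,4], [1,2,6], [1,3,5], [1,5,7], [1,6,7], [2,3,6], [2,4,7], [3,4,5], [3,4,6], [4,5,7]

giving chain groups C_0 ≅ Z^8, C_1 ≅ Z^24, C_2 ≅ Z^16.

The boundary map ∂_1: C_1 → C_0 maps an edge to its endpoints' difference, ∂[p,q] = q − p.
The resulting 8×24 matrix has rank 7, and its Smith normal form has invariant factors (1,1,1,1,1,1,1).

Boundary ∂_2: C_2 → C_1 maps a triangle to the signed sum of its edges. For instance
  ∂[1,3,5] = [3,5] − [1,5] + [1,3],
  ∂[0,2,3] = [2,3] − [0,3] + [0,2].
The resulting 24×16 matrix has rank 15, and its Smith normal form has invariant factors (1,1,1,1,1,1,1,1,1,1,1,1,1,1,1).

From H_k ≅ ker(∂_k) / im(∂_{k+1}) we obtain:

  H_0: rank C_0 − rank ∂_1 = 8 − 7 = 1, and the invariant factors of ∂_1 are all 1, so H_0 = Z.
  H_1: rank ker ∂_1 − rank ∂_2 = (24 − 7) − 15 = 2, and the invariant factors of ∂_2 are all 1, so H_1 = Z^2.
  H_2: rank ker ∂_2 − rank ∂_3 = (16 − 15) − 0 = 1, and there is no ∂_3, so H_2 = Z.

As a check, the Euler characteristic is 8 − 24 + 16 = 0, which agrees with 1 − 2 + 1 = 0.

H_0 ≅ Z,  H_1 ≅ Z^2,  H_2 ≅ Z.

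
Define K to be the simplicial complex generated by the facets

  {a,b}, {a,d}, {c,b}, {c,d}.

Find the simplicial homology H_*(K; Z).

Order the vertices as a < b < c < d. Listing each simplex with vertices in this order, K has dimension 1 with simplices:

  0-simplices (4): a, b, c, d
  1-simplices (4): ab, ad, bc, cd

Hence C_0 ≅ Z^4, C_1 ≅ Z^4.

The boundary map ∂_1: C_1 → C_0 maps an edge to its endpoints' difference, ∂[p,q] = q − p. For instance
  ∂ad = d − a.
The 4×4 boundary matrix has rank 3 and Smith normal form diag(1,1,1).

Reading off H_k = ker ∂_k / im ∂_{k+1}:

  H_0: rank C_0 − rank ∂_1 = 4 − 3 = 1, and the invariant factors of ∂_1 are all 1, so H_0 ≅ Z.
  H_1: rank ker ∂_1 − rank ∂_2 = (4 − 3) − 0 = 1, and there is no ∂_2, so H_1 ≅ Z.

As a check, the Euler characteristic is 4 − 4 = 0, which agrees with 1 − 1 = 0.

H_0 = Z,  H_1 = Z.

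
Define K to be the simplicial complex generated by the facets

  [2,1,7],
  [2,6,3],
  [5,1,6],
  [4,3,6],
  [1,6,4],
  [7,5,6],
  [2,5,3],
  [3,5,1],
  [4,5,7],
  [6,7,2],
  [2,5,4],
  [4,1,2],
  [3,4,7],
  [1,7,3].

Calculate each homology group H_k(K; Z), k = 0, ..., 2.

H_0 = Z,  H_1 = Z^2,  H_2 = Z.

Fix the vertex order 1 < 2 < 3 < 4 < 5 < 6 < 7 and write every simplex with vertices in increasing order. Then dim K = 2 and the simplices of K are:

  0-simplices (7): [1], [2], [3], [4], [5], [6], [7]
  1-simplices (21): [1,2], [1,3], [1,4], [1,5], [1,6], [1,7], [2,3], [2,4], [2,5], [2,6], [2,7], [3,4], [3,5], [3,6], [3,7], [4,5], [4,6], [4,7], [5,6], [5,7], [6,7]
  2-simplices (14): [1,2,4], [1,2,7], [1,3,5], [1,3,7], [1,4,6], [1,5,6], [2,3,5], [2,3,6], [2,4,5], [2,6,7], [3,4,6], [3,4,7], [4,5,7], [5,6,7]

so the chain groups are C_0 ≅ Z^7, C_1 ≅ Z^21, C_2 ≅ Z^14.

Boundary ∂_1: C_1 → C_0 is given by ∂[p,q] = [q] − [p]. For instance
  ∂[4,6] = [6] − [4].
As a 7×21 matrix over Z this has rank 6, with invariant factors (1,1,1,1,1,1).

∂_2: C_2 → C_1 acts by ∂[p,q,r] = [q,r] − [p,r] + [p,q]. For instance
  ∂[1,5,6] = [5,6] − [1,6] + [1,5],
  ∂[1,3,5] = [3,5] − [1,5] + [1,3].
The 21×14 boundary matrix has rank 13 and Smith normal form diag(1,1,1,1,1,1,1,1,1,1,1,1,1).

Now H_k = ker ∂_k / im ∂_{k+1}, so:

  H_0: rank C_0 − rank ∂_1 = 7 − 6 = 1, and the invariant factors of ∂_1 are all 1, so H_0 = Z.
  H_1: rank ker ∂_1 − rank ∂_2 = (21 − 6) − 13 = 2, and the invariant factors of ∂_2 are all 1, so H_1 = Z^2.
  H_2: rank ker ∂_2 − rank ∂_3 = (14 − 13) − 0 = 1, and there is no ∂_3, so H_2 = Z.

As a check, the Euler characteristic is 7 − 21 + 14 = 0, which agrees with 1 − 2 + 1 = 0.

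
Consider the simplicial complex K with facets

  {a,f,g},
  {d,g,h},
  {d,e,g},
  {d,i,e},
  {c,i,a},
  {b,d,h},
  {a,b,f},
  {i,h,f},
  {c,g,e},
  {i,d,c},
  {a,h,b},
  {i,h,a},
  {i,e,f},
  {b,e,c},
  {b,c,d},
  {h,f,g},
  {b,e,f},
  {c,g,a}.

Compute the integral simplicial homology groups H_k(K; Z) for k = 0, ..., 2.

H_0 ≅ Z,  H_1 ≅ Z ⊕ Z/2Z,  H_2 = 0.

Order the vertices as a < b < c < d < e < f < g < h < i. Listing each simplex with vertices in this order, K has dimension 2 with simplices:

  0-simplices (9): a, b, c, d, e, f, g, h, i
  1-simplices (27): ab, ac, af, ag, ah, ai, bc, bd, be, bf, bh, cd, ce, cg, ci, de, dg, dh, di, ef, eg, ei, fg, fh, fi, gh, hi
  2-simplices (18): abf, abh, acg, aci, afg, ahi, bcd, bce, bdh, bef, cdi, ceg, deg, dei, dgh, efi, fgh, fhi

giving chain groups C_0 ≅ Z^9, C_1 ≅ Z^27, C_2 ≅ Z^18.

The boundary map ∂_1: C_1 → C_0 sends each edge [p,q] (with p < q) to q − p.
The 9×27 boundary matrix has rank 8 and Smith normal form diag(1,1,1,1,1,1,1,1).

The boundary map ∂_2: C_2 → C_1 maps a triangle to the signed sum of its edges. For instance
  ∂fgh = gh − fh + fg,
  ∂bef = ef − bf + be.
The resulting 27×18 matrix has rank 18, and its Smith normal form has invariant factors (1,1,1,1,1,1,1,1,1,1,1,1,1,1,1,1,1,2).

Computing H_k = (kernel of ∂_k) / (image of ∂_{k+1}):

  H_0: rank C_0 − rank ∂_1 = 9 − 8 = 1, and the invariant factors of ∂_1 are all 1, so H_0 ≅ Z.
  H_1: rank ker ∂_1 − rank ∂_2 = (27 − 8) − 18 = 1, and ∂_2 has invariant factor 2 > 1, so H_1 ≅ Z ⊕ Z/2Z.
  H_2: rank ker ∂_2 − rank ∂_3 = (18 − 18) − 0 = 0, and there is no ∂_3, so H_2 ≅ 0.

As a check, the Euler characteristic is 9 − 27 + 18 = 0, which agrees with 1 − 1 + 0 = 0.
(K is a triangulation of the Klein bottle.)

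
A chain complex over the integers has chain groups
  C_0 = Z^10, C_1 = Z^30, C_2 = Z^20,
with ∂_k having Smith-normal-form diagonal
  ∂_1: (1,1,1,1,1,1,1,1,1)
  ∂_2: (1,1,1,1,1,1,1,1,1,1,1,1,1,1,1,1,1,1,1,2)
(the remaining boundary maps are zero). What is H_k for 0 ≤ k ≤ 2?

H_0 = Z,  H_1 = Z ⊕ Z/2,  H_2 = 0.

H_0: b_0 = 10 − 0 − 9 = 1; torsion from ∂_1 factors > 1: none. So H_0 = Z.
H_1: b_1 = 30 − 9 − 20 = 1; torsion from ∂_2 factors > 1: [2]. So H_1 = Z ⊕ Z/2.
H_2: b_2 = 20 − 20 − 0 = 0; torsion from ∂_3 factors > 1: none. So H_2 = 0.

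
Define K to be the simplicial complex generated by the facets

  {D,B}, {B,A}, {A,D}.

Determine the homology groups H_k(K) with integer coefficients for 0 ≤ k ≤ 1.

H_0 = Z,  H_1 = Z.

We work with the vertex ordering A < B < D. The simplices of K, each written with vertices in increasing order, are:

  0-simplices (3): A, B, D
  1-simplices (3): AB, AD, BD

so the chain groups are C_0 ≅ Z^3, C_1 ≅ Z^3.

The boundary map ∂_1: C_1 → C_0 is given by ∂[p,q] = [q] − [p]. For instance
  ∂BD = D − B.
The 3×3 boundary matrix has rank 2 and Smith normal form diag(1,1).

Now H_k = ker ∂_k / im ∂_{k+1}, so:

  H_0: rank C_0 − rank ∂_1 = 3 − 2 = 1, and the invariant factors of ∂_1 are all 1, so H_0 = Z.
  H_1: rank ker ∂_1 − rank ∂_2 = (3 − 2) − 0 = 1, and there is no ∂_2, so H_1 = Z.

As a check, the Euler characteristic is 3 − 3 = 0, which agrees with 1 − 1 = 0.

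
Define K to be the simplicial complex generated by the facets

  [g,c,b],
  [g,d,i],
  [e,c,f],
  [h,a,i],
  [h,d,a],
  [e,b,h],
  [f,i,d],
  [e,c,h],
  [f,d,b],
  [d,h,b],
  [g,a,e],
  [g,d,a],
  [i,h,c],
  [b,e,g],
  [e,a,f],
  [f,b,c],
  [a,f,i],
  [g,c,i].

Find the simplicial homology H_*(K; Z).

K has 9 vertices, 27 edges, 18 triangles.
rank ∂_0 = 0, rank ∂_1 = 8 ⇒ b_0 = 9 − 0 − 8 = 1; all invariant factors of ∂_1 are 1 so no torsion. So H_0 ≅ Z.
rank ∂_1 = 8, rank ∂_2 = 18 ⇒ b_1 = 27 − 8 − 18 = 1; ∂_2 has invariant factor(s) [2] giving torsion. So H_1 ≅ Z ⊕ Z/2Z.
rank ∂_2 = 18, rank ∂_3 = 0 ⇒ b_2 = 18 − 18 − 0 = 0. So H_2 ≅ 0.

H_0 = Z,  H_1 = Z ⊕ Z/2Z,  H_2 = 0.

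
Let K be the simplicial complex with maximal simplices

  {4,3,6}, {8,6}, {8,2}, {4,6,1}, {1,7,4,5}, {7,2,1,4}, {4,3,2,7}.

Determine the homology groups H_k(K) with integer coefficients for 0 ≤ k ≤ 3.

H_0 = Z,  H_1 = Z,  H_2 = 0,  H_3 = 0.

Fix the vertex order 1 < 2 < 3 < 4 < 5 < 6 < 7 < 8 and write every simplex with vertices in increasing order. Then dim K = 3 and the simplices of K are:

  0-simplices (8): [1], [2], [3], [4], [5], [6], [7], [8]
  1-simplices (17): [1,2], [1,4], [1,5], [1,6], [1,7], [2,3], [2,4], [2,7], [2,8], [3,4], [3,6], [3,7], [4,5], [4,6], [4,7], [5,7], [6,8]
  2-simplices (12): [1,2,4], [1,2,7], [1,4,5], [1,4,6], [1,4,7], [1,5,7], [2,3,4], [2,3,7], [2,4,7], [3,4,6], [3,4,7], [4,5,7]
  3-simplices (3): [1,2,4,7], [1,4,5,7], [2,3,4,7]

giving chain groups C_0 ≅ Z^8, C_1 ≅ Z^17, C_2 ≅ Z^12, C_3 ≅ Z^3.

Boundary ∂_1: C_1 → C_0 maps an edge to its endpoints' difference, ∂[p,q] = q − p.
As a 8×17 matrix over Z this has rank 7, with invariant factors (1,1,1,1,1,1,1).

Boundary ∂_2: C_2 → C_1 acts by ∂[p,q,r] = [q,r] − [p,r] + [p,q]. For instance
  ∂[3,4,6] = [4,6] − [3,6] + [3,4],
  ∂[1,4,6] = [4,6] − [1,6] + [1,4].
The 17×12 boundary matrix has rank 9 and Smith normal form diag(1,1,1,1,1,1,1,1,1).

∂_3: C_3 → C_2 sends each 3-simplex σ to the alternating sum Σ_i (−1)^i (σ with its i-th vertex removed). For instance
  ∂[2,3,4,7] = [3,4,7] − [2,4,7] + [2,3,7] − [2,3,4],
  ∂[1,4,5,7] = [4,5,7] − [1,5,7] + [1,4,7] − [1,4,5].
The resulting 12×3 matrix has rank 3, and its Smith normal form has invariant factors (1,1,1).

Now H_k = ker ∂_k / im ∂_{k+1}, so:

  H_0: rank C_0 − rank ∂_1 = 8 − 7 = 1, and the invariant factors of ∂_1 are all 1, so H_0 = Z.
  H_1: rank ker ∂_1 − rank ∂_2 = (17 − 7) − 9 = 1, and the invariant factors of ∂_2 are all 1, so H_1 = Z.
  H_2: rank ker ∂_2 − rank ∂_3 = (12 − 9) − 3 = 0, and the invariant factors of ∂_3 are all 1, so H_2 = 0.
  H_3: rank ker ∂_3 − rank ∂_4 = (3 − 3) − 0 = 0, and there is no ∂_4, so H_3 = 0.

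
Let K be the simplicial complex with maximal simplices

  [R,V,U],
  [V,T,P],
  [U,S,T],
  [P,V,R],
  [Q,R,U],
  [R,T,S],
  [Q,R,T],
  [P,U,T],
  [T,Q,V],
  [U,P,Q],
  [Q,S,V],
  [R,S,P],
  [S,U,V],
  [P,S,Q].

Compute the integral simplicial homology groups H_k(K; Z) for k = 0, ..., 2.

Order the vertices as P < Q < R < S < T < U < V. Listing each simplex with vertices in this order, K has dimension 2 with simplices:

  0-simplices (7): P, Q, R, S, T, U, V
  1-simplices (21): PQ, PR, PS, PT, PU, PV, QR, QS, QT, QU, QV, RS, RT, RU, RV, ST, SU, SV, TU, TV, UV
  2-simplices (14): PQS, PQU, PRS, PRV, PTU, PTV, QRT, QRU, QSV, QTV, RST, RUV, STU, SUV

so the chain groups are C_0 ≅ Z^7, C_1 ≅ Z^21, C_2 ≅ Z^14.

The boundary map ∂_1: C_1 → C_0 maps an edge to its endpoints' difference, ∂[p,q] = q − p. For instance
  ∂TU = U − T.
As a 7×21 matrix over Z this has rank 6, with invariant factors (1,1,1,1,1,1).

Boundary ∂_2: C_2 → C_1 sends each 2-simplex [p,q,r] to [q,r] − [p,r] + [p,q]. For instance
  ∂QSV = SV − QV + QS,
  ∂PRV = RV − PV + PR.
As a 21×14 matrix over Z this has rank 13, with invariant factors (1,1,1,1,1,1,1,1,1,1,1,1,1).

Computing H_k = (kernel of ∂_k) / (image of ∂_{k+1}):

  H_0: rank C_0 − rank ∂_1 = 7 − 6 = 1, and the invariant factors of ∂_1 are all 1, so H_0 ≅ Z.
  H_1: rank ker ∂_1 − rank ∂_2 = (21 − 6) − 13 = 2, and the invariant factors of ∂_2 are all 1, so H_1 ≅ Z^2.
  H_2: rank ker ∂_2 − rank ∂_3 = (14 − 13) − 0 = 1, and there is no ∂_3, so H_2 ≅ Z.

As a check, the Euler characteristic is 7 − 21 + 14 = 0, which agrees with 1 − 2 + 1 = 0.
(K is a triangulation of the torus T^2.)

H_0 = Z,  H_1 = Z^2,  H_2 = Z.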